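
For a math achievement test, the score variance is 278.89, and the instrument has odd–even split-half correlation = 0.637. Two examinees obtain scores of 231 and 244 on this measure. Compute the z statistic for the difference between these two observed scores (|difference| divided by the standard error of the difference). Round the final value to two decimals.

1.17

SD = √278.89 ≈ 16.700
Full-length reliability (Spearman-Brown) = 2(0.637)/(1+0.637) ≈ 0.778
SEM = 16.700 · √(1 − 0.778) = 16.700 · √0.222 ≈ 16.700 · 0.471 ≈ 7.864
SE_diff = SEM · √2 ≈ 7.864 · 1.414 ≈ 11.121
z = 13 / 11.121 ≈ 1.169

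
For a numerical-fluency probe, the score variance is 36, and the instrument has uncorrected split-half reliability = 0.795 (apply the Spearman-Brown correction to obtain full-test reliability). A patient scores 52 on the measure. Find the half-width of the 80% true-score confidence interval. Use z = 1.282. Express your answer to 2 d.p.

SD = √36 = 6.00000
Spearman-Brown: r = 2(0.795) / (1 + 0.795) = 1.59000 / 1.79500 ≈ 0.88579
The standard error of measurement is 6.00000·√(1 − 0.88579) ≈ 6.00000·0.33794 ≈ 2.02766.
1.282 · SEM ≈ 2.59947

2.60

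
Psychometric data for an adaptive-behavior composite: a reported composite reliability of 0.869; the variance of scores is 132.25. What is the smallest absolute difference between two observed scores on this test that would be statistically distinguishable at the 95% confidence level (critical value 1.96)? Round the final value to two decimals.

σ = 132.25^(1/2) = 11.500
SEM = 11.500 · √(1 − 0.869) = 11.500 · √0.131 ≃ 11.500 · 0.362 ≃ 4.162
Standard error of the difference = 4.162·√2 ≃ 5.886
Smallest detectable difference = 1.96·5.886 ≃ 11.537

11.54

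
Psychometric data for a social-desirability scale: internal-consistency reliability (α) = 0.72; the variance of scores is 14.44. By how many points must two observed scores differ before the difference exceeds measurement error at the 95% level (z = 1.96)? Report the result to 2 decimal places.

5.57

SD = √14.44 ≈ 3.8000
The standard error of measurement is 3.8000×√(1 − 0.7200) ≈ 3.8000×0.5292 ≈ 2.0108.
SE_diff = √2 × SEM ≈ 2.8437
Smallest detectable difference = 1.96×2.8437 ≈ 5.5736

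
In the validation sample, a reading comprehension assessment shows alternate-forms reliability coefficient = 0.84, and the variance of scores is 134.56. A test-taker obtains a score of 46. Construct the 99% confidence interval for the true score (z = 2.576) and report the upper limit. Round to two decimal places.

57.95

σ = 134.56^(1/2) = 11.6000
SEM = 11.6000 × √(1 − 0.8400) = 11.6000 × √0.1600 ≈ 11.6000 × 0.4000 ≈ 4.6400
Half-width = 2.576×4.6400 ≈ 11.9526
Upper bound: 46 + 11.9526 = 57.9526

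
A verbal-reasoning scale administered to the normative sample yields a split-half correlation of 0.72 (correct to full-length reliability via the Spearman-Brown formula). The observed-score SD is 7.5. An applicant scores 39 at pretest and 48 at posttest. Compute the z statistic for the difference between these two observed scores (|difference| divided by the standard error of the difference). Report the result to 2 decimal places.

2.10

Full-length reliability (Spearman-Brown) = 2(0.72)/(1+0.72) ≈ 0.8372
SEM = 7.5000·√(1 − 0.8372) ≈ 3.0260
Standard error of the difference = 3.0260·√2 ≈ 4.2795
z = 9 / 4.2795 ≈ 2.1031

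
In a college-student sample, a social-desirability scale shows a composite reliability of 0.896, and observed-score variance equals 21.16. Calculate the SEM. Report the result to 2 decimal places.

1.48

SD = √21.16 ≈ 4.6000
The standard error of measurement is 4.6000·√(1 − 0.8960) ≈ 4.6000·0.3225 ≈ 1.4835.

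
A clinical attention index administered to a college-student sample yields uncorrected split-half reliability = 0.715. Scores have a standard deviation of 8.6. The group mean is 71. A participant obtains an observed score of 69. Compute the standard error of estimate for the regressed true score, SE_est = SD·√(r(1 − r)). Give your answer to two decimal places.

Spearman-Brown: r = 2(0.715) / (1 + 0.715) = 1.4300 / 1.7150 ≈ 0.8338
SE_est = SD × √(r(1 − r)) = 8.6000 × √0.1386 ≈ 8.6000 × 0.3722 ≈ 3.2013

3.20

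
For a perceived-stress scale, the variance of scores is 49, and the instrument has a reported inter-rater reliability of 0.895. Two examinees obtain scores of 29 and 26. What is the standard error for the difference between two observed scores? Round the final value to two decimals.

σ = 49^(1/2) = 7.000
SEM = 7.000×√(1 − 0.895) ≃ 2.268
Standard error of the difference = 2.268·√2 ≃ 3.208

3.21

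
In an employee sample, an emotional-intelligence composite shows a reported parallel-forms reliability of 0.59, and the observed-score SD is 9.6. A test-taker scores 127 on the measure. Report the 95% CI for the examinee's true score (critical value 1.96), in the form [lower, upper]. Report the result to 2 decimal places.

SEM = 9.6000 * √(1 − 0.5900) = 9.6000 * √0.4100 ≈ 9.6000 * 0.6403 ≈ 6.1470
Margin = 1.96 * 6.1470 ≈ 12.0481
Interval: (114.9519, 139.0481)

[114.95, 139.05]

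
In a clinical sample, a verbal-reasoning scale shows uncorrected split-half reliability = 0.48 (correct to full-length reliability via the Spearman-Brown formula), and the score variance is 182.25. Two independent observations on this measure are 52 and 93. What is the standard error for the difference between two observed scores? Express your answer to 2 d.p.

11.32

SD = √182.25 = 13.500
Spearman-Brown: r = 2(0.48) / (1 + 0.48) = 0.960 / 1.480 ≈ 0.649
SEM = 13.500 * √(1 − 0.649) = 13.500 * √0.351 ≈ 13.500 * 0.593 ≈ 8.002
SE_diff = √2 * SEM ≈ 11.317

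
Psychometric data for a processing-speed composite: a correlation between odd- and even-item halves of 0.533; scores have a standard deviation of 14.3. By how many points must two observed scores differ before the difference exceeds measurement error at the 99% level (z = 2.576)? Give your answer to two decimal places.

28.75

Full-length reliability (Spearman-Brown) = 2(0.533)/(1+0.533) ≈ 0.6954
The standard error of measurement is 14.3000*√(1 − 0.6954) ≈ 14.3000*0.5519 ≈ 7.8927.
Standard error of the difference = 7.8927·√2 ≈ 11.1619
Minimum reliable difference = 2.576 * SE_diff ≈ 2.576 * 11.1619 ≈ 28.7531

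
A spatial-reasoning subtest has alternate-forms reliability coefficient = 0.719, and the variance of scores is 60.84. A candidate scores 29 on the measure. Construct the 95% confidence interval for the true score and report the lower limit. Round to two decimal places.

20.90

σ = 60.84^(1/2) = 7.800
SEM = 7.800 × √(1 − 0.719) = 7.800 × √0.281 ≈ 7.800 × 0.530 ≈ 4.135
1.96 × SEM ≈ 8.104
Lower bound: 29 − 8.104 = 20.896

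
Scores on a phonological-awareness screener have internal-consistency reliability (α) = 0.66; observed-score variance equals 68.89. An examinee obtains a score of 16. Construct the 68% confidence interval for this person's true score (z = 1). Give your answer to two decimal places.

[11.16, 20.84]

σ = 68.89^(1/2) = 8.300
The standard error of measurement is 8.300·√(1 − 0.660) ≈ 8.300·0.583 ≈ 4.840.
Margin = 1 · 4.840 ≈ 4.840
68% CI: 16 ± 4.840 = [11.160, 20.840]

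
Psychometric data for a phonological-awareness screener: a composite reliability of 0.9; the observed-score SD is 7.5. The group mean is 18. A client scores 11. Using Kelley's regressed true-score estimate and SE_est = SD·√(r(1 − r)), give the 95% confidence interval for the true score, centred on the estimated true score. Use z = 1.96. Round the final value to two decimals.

Estimated true score = 0.900·11 + (1 − 0.900)·18 ≈ 11.700
SE_est = SD · √(r(1 − r)) = 7.500 · √0.090 ≈ 7.500 · 0.300 ≈ 2.250
95% CI: 11.700 ± 4.410 ≈ (7.290, 16.110)

[7.29, 16.11]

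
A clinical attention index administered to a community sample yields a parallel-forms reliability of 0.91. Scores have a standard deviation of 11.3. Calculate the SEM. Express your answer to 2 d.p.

SEM = 11.30000 * √(1 − 0.91000) = 11.30000 * √0.09000 ≈ 11.30000 * 0.30000 ≈ 3.39000

3.39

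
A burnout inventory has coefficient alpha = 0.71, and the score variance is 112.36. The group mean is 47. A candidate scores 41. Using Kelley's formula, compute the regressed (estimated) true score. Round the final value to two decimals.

T̂ = r·X + (1 − r)·M = 0.7100·41 + 0.2900·47 = 29.1100 + 13.6300 ≈ 42.7400

42.74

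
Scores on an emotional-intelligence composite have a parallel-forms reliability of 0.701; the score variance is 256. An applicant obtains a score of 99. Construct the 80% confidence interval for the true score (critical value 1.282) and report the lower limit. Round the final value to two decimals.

87.78

SD = √256 ≈ 16.0000
SEM = 16.0000 · √(1 − 0.7010) = 16.0000 · √0.2990 ≈ 16.0000 · 0.5468 ≈ 8.7489
Margin = 1.282 · 8.7489 ≈ 11.2161
Lower limit = 99 − 11.2161 ≈ 87.7839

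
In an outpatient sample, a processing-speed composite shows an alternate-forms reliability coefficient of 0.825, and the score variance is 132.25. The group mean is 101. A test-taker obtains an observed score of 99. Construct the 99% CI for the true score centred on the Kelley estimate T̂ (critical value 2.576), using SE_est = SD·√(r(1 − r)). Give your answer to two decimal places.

[88.09, 110.61]

SD = √132.25 ≈ 11.5000
T̂ = r·X + (1 − r)·M = 0.8250×99 + 0.1750×101 = 81.6750 + 17.6750 ≈ 99.3500
SE_est = 11.5000·√[r(1 − r)] ≈ 4.3696
CI = 99.3500 ± 2.576 × 4.3696 → [88.0939, 110.6061]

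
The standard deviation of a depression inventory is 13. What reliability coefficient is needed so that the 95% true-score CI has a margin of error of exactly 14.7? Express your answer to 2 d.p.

Required SEM = 14.7 / 1.96 ≈ 7.50000
r = 1 − (SEM / SD)² = 1 − (7.50000 / 13)² ≈ 1 − 0.33284 ≈ 0.66716

0.67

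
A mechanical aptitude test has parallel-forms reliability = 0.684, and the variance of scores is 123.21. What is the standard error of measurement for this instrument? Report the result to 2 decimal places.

6.24

SD = √123.21 ≈ 11.10000
SEM = 11.10000×√(1 − 0.68400) ≈ 6.23974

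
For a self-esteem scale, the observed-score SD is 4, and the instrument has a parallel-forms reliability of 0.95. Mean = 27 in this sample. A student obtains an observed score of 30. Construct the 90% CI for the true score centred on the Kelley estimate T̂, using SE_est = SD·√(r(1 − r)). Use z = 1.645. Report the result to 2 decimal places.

[28.42, 31.28]

T̂ = 0.9500(30) + 0.0500(27) ≃ 29.8500
SE_est = 4.0000*√(0.9500*0.0500) ≃ 0.8718
CI = 29.8500 ± 1.645 * 0.8718 → [28.4159, 31.2841]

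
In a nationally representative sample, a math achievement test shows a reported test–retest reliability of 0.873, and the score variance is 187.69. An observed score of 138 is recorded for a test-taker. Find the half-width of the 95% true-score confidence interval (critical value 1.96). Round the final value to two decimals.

9.57

SD = √187.69 ≃ 13.7000
SEM = 13.7000 × √(1 − 0.8730) = 13.7000 × √0.1270 ≃ 13.7000 × 0.3564 ≃ 4.8823
Margin = 1.96 × 4.8823 ≃ 9.5693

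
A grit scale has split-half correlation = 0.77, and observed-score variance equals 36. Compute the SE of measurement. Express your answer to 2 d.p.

2.16

SD = √36 = 6.00000
Spearman-Brown: r = 2(0.77) / (1 + 0.77) = 1.54000 / 1.77000 ≈ 0.87006
The standard error of measurement is 6.00000×√(1 − 0.87006) ≈ 6.00000×0.36048 ≈ 2.16286.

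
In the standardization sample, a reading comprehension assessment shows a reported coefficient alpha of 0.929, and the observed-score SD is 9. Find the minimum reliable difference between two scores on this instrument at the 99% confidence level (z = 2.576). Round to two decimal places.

SEM = 9.000 * √(1 − 0.929) = 9.000 * √0.071 ≈ 9.000 * 0.266 ≈ 2.398
SE_diff = SEM * √2 ≈ 2.398 * 1.414 ≈ 3.391
Minimum reliable difference = 2.576 * SE_diff ≈ 2.576 * 3.391 ≈ 8.736

8.74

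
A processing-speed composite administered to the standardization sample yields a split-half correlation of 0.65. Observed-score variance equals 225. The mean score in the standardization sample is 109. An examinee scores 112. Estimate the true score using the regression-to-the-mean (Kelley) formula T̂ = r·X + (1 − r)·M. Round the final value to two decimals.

Full-length reliability (Spearman-Brown) = 2(0.65)/(1+0.65) ≃ 0.788
T̂ = r·X + (1 − r)·M = 0.788×112 + 0.212×109 ≃ 88.242 + 23.121 ≃ 111.364

111.36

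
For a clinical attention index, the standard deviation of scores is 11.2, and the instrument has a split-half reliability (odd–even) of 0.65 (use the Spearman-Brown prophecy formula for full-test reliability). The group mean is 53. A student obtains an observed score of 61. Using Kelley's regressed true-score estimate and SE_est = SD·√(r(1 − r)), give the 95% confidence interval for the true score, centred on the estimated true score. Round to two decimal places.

Spearman-Brown: r = 2(0.65) / (1 + 0.65) = 1.300 / 1.650 ≃ 0.788
T̂ = r·X + (1 − r)·M = 0.788×61 + 0.212×53 ≃ 48.061 + 11.242 ≃ 59.303
SE_est = SD × √(r(1 − r)) = 11.200 × √0.167 ≃ 11.200 × 0.409 ≃ 4.579
CI = 59.303 ± 1.96 × 4.579 → [50.329, 68.277]

[50.33, 68.28]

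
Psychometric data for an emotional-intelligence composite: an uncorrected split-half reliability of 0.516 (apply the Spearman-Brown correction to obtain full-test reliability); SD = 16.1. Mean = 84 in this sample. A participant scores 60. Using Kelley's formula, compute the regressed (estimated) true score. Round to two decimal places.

Full-length reliability (Spearman-Brown) = 2(0.516)/(1+0.516) ≈ 0.681
T̂ = 0.681(60) + 0.319(84) ≈ 67.662

67.66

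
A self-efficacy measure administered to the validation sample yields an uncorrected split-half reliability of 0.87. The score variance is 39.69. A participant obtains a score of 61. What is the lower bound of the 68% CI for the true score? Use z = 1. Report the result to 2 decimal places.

SD = √39.69 = 6.300
r_full = 2·0.87 / (1 + 0.87) ≈ 0.930
SEM = 6.300*√(1 − 0.930) ≈ 1.661
Margin = 1 * 1.661 ≈ 1.661
Lower limit = 61 − 1.661 ≈ 59.339

59.34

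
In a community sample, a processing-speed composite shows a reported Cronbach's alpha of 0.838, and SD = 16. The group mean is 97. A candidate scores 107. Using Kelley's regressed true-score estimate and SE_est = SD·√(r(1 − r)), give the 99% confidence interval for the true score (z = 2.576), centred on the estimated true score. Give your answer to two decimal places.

[90.19, 120.57]

T̂ = 0.83800(107) + 0.16200(97) ≈ 105.38000
SE_est = 16.00000×√(0.83800×0.16200) ≈ 5.89521
CI = 105.38000 ± 2.576 × 5.89521 → [90.19393, 120.56607]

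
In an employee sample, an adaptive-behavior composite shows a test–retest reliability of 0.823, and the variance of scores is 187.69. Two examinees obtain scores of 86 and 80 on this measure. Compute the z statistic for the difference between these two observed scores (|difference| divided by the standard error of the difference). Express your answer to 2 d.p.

SD = √187.69 ≃ 13.700
SEM = 13.700*√(1 − 0.823) ≃ 5.764
SE_diff = SEM * √2 ≃ 5.764 * 1.414 ≃ 8.151
z = 6 / 8.151 ≃ 0.736

0.74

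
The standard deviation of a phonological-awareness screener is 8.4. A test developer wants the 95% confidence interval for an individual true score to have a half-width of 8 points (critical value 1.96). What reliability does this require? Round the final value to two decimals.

0.76

SEM needed = half-width / z = 8/1.96 ≈ 4.082
Required reliability = 1 − (SEM/SD)² = 1 − 0.236 ≈ 0.764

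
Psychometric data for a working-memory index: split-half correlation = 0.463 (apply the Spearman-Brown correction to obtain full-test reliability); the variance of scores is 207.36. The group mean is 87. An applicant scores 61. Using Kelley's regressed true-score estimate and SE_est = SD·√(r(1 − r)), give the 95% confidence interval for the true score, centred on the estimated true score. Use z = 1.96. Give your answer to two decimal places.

σ = 207.36^(1/2) = 14.400
Spearman-Brown: r = 2(0.463) / (1 + 0.463) = 0.926 / 1.463 ≃ 0.633
T̂ = 0.633(61) + 0.367(87) ≃ 70.543
SE_est = SD × √(r(1 − r)) = 14.400 × √0.232 ≃ 14.400 × 0.482 ≃ 6.941
CI = 70.543 ± 1.96 × 6.941 → [56.939, 84.147]

[56.94, 84.15]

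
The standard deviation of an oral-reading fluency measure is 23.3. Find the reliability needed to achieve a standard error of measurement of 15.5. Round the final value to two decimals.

0.56

r = 1 − (SEM / SD)² = 1 − (15.500 / 23.3)² ≈ 1 − 0.443 ≈ 0.557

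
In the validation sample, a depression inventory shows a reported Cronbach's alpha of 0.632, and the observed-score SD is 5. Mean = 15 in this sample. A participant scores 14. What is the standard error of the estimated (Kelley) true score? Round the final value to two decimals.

2.41

SE_est = SD · √(r(1 − r)) = 5.000 · √0.233 ≃ 5.000 · 0.482 ≃ 2.411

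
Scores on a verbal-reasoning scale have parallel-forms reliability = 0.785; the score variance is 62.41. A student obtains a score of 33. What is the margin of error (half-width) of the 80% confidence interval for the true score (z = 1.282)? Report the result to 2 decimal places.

4.70

SD = √62.41 ≈ 7.9000
The standard error of measurement is 7.9000·√(1 − 0.7850) ≈ 7.9000·0.4637 ≈ 3.6631.
Margin = 1.282 · 3.6631 ≈ 4.6961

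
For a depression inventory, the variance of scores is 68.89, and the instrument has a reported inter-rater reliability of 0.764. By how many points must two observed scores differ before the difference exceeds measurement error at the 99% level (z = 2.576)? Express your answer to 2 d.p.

SD = √68.89 = 8.3000
The standard error of measurement is 8.3000*√(1 − 0.7640) ≈ 8.3000*0.4858 ≈ 4.0321.
SE_diff = SEM * √2 ≈ 4.0321 * 1.4142 ≈ 5.7023
Minimum reliable difference = 2.576 * SE_diff ≈ 2.576 * 5.7023 ≈ 14.6891

14.69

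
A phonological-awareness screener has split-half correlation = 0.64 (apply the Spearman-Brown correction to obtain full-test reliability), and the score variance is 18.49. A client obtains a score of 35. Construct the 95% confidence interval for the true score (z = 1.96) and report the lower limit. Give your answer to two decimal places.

σ = 18.49^(1/2) = 4.3000
r_full = 2·0.64 / (1 + 0.64) ≈ 0.7805
The standard error of measurement is 4.3000·√(1 − 0.7805) ≈ 4.3000·0.4685 ≈ 2.0146.
Margin = 1.96 · 2.0146 ≈ 3.9487
Lower limit = 35 − 3.9487 ≈ 31.0513

31.05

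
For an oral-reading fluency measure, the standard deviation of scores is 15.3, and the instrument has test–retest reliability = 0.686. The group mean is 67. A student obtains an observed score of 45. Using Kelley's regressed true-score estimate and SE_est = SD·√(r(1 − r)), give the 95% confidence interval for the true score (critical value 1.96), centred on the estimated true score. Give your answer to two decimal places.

[37.99, 65.83]

T̂ = 0.686(45) + 0.314(67) ≃ 51.908
SE_est = 15.300·√[r(1 − r)] ≃ 7.101
CI = 51.908 ± 1.96 · 7.101 → [37.990, 65.826]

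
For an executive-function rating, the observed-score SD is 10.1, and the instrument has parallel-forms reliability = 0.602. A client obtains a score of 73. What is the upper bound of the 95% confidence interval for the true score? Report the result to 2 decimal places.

The standard error of measurement is 10.10000·√(1 − 0.60200) ≈ 10.10000·0.63087 ≈ 6.37181.
Margin = 1.96 · 6.37181 ≈ 12.48875
Upper bound: 73 + 12.48875 = 85.48875

85.49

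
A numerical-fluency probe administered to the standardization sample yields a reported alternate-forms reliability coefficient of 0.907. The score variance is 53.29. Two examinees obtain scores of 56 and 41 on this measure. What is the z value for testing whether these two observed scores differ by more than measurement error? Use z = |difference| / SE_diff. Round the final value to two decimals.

σ = 53.29^(1/2) = 7.300
SEM = 7.300 * √(1 − 0.907) = 7.300 * √0.093 ≈ 7.300 * 0.305 ≈ 2.226
SE_diff = SEM * √2 ≈ 2.226 * 1.414 ≈ 3.148
z = 15 / 3.148 ≈ 4.764

4.76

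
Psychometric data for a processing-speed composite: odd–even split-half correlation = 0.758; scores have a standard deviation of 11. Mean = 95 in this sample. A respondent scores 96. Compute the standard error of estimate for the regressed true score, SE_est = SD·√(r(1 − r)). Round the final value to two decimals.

3.79

Spearman-Brown: r = 2(0.758) / (1 + 0.758) = 1.516 / 1.758 ≈ 0.862
SE_est = 11.000*√(0.862*0.138) ≈ 3.790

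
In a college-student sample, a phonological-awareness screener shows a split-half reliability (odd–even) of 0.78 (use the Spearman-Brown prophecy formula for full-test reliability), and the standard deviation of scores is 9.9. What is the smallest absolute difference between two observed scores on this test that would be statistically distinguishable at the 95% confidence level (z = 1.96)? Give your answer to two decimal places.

Full-length reliability (Spearman-Brown) = 2(0.78)/(1+0.78) ≈ 0.8764
SEM = 9.9000·√(1 − 0.8764) ≈ 3.4805
SE_diff = SEM · √2 ≈ 3.4805 · 1.4142 ≈ 4.9221
Minimum reliable difference = 1.96 · SE_diff ≈ 1.96 · 4.9221 ≈ 9.6473

9.65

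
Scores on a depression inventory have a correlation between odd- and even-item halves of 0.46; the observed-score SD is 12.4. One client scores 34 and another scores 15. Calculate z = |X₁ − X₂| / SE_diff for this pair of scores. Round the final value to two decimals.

1.78

Spearman-Brown: r = 2(0.46) / (1 + 0.46) = 0.92000 / 1.46000 ≈ 0.63014
SEM = 12.40000×√(1 − 0.63014) ≈ 7.54123
SE_diff = SEM × √2 ≈ 7.54123 × 1.41421 ≈ 10.66491
z = 19 / 10.66491 ≈ 1.78154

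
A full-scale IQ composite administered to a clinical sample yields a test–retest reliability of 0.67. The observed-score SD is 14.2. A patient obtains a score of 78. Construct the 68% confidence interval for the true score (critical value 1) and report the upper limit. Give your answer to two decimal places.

SEM = 14.2000 · √(1 − 0.6700) = 14.2000 · √0.3300 ≈ 14.2000 · 0.5745 ≈ 8.1573
Half-width = 1·8.1573 ≈ 8.1573
Upper limit = 78 + 8.1573 ≈ 86.1573

86.16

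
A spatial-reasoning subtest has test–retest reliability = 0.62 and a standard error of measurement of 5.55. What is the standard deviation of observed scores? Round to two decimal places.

SD = SEM / √(1 − r) = 5.55 / √0.380 ≈ 5.55 / 0.616 ≈ 9.003

9.00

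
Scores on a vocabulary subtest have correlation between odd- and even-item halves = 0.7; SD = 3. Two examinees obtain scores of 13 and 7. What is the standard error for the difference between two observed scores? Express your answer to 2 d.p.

Spearman-Brown: r = 2(0.7) / (1 + 0.7) = 1.4000 / 1.7000 ≈ 0.8235
SEM = 3.0000 × √(1 − 0.8235) = 3.0000 × √0.1765 ≈ 3.0000 × 0.4201 ≈ 1.2603
SE_diff = √2 × SEM ≈ 1.7823

1.78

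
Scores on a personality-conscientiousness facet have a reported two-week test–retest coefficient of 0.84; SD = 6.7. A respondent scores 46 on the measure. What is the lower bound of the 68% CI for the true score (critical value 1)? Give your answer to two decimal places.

SEM = 6.700*√(1 − 0.840) ≃ 2.680
Margin = 1 * 2.680 ≃ 2.680
Lower bound: 46 − 2.680 = 43.320

43.32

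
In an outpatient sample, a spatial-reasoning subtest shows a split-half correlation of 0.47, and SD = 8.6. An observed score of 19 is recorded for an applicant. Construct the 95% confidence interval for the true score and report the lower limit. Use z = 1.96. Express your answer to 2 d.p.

Spearman-Brown: r = 2(0.47) / (1 + 0.47) = 0.94000 / 1.47000 ≈ 0.63946
SEM = 8.60000×√(1 − 0.63946) ≈ 5.16390
Half-width = 1.96×5.16390 ≈ 10.12124
Lower bound: 19 − 10.12124 = 8.87876

8.88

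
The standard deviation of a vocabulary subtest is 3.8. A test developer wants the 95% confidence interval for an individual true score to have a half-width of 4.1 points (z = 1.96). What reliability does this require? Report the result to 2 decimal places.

SEM needed = half-width / z = 4.1/1.96 ≈ 2.0918
r = 1 − (2.0918/3.8)² ≈ 1 − 0.3030 ≈ 0.6970

0.70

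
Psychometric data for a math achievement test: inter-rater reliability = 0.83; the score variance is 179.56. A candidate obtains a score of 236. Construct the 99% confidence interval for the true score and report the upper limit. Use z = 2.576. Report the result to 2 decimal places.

σ = 179.56^(1/2) = 13.400
SEM = 13.400*√(1 − 0.830) ≈ 5.525
2.576 * SEM ≈ 14.232
Upper bound: 236 + 14.232 = 250.232

250.23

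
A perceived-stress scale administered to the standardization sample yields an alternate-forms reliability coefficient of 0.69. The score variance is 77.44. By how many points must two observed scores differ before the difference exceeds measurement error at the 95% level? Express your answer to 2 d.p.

13.58

σ = 77.44^(1/2) = 8.80000
SEM = 8.80000 × √(1 − 0.69000) = 8.80000 × √0.31000 ≃ 8.80000 × 0.55678 ≃ 4.89963
SE_diff = SEM × √2 ≃ 4.89963 × 1.41421 ≃ 6.92913
Smallest detectable difference = 1.96×6.92913 ≃ 13.58109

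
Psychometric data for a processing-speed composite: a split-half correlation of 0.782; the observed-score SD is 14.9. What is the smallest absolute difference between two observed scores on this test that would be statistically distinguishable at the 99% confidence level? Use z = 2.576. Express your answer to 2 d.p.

18.99

r_full = 2·0.782 / (1 + 0.782) ≈ 0.8777
SEM = 14.9000×√(1 − 0.8777) ≈ 5.2115
SE_diff = √2 × SEM ≈ 7.3701
Minimum reliable difference = 2.576 × SE_diff ≈ 2.576 × 7.3701 ≈ 18.9855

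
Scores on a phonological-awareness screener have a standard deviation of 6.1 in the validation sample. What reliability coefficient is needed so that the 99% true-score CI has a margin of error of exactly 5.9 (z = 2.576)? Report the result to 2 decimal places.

0.86

SEM needed = half-width / z = 5.9/2.576 ≃ 2.2904
r = 1 − (2.2904/6.1)² ≃ 1 − 0.1410 ≃ 0.8590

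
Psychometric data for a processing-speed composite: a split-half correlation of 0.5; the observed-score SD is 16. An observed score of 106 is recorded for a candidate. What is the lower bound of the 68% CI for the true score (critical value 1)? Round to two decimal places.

Spearman-Brown: r = 2(0.5) / (1 + 0.5) = 1.0000 / 1.5000 ≃ 0.6667
SEM = 16.0000 · √(1 − 0.6667) = 16.0000 · √0.3333 ≃ 16.0000 · 0.5774 ≃ 9.2376
Margin = 1 · 9.2376 ≃ 9.2376
Lower bound: 106 − 9.2376 = 96.7624

96.76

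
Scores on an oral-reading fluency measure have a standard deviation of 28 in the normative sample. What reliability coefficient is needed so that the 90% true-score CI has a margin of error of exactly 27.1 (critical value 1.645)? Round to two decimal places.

SEM needed = half-width / z = 27.1/1.645 ≃ 16.47416
r = 1 − (16.47416/28)² ≃ 1 − 0.34617 ≃ 0.65383

0.65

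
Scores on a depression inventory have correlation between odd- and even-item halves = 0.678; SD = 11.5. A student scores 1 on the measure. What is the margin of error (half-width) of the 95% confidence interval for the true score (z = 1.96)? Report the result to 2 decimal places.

9.87

Full-length reliability (Spearman-Brown) = 2(0.678)/(1+0.678) ≈ 0.808
SEM = 11.500×√(1 − 0.808) ≈ 5.038
1.96 × SEM ≈ 9.874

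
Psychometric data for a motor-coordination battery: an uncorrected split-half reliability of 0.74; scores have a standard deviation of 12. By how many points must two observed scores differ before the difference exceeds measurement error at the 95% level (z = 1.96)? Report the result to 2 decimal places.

r_full = 2·0.74 / (1 + 0.74) ≈ 0.851
The standard error of measurement is 12.000×√(1 − 0.851) ≈ 12.000×0.387 ≈ 4.639.
SE_diff = √2 × SEM ≈ 6.560
Smallest detectable difference = 1.96×6.560 ≈ 12.858

12.86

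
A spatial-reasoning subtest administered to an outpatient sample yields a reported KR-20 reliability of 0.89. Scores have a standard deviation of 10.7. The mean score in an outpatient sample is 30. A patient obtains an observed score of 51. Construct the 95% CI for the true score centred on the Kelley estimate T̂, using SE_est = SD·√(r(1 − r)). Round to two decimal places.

[42.13, 55.25]

T̂ = 0.8900(51) + 0.1100(30) ≈ 48.6900
SE_est = SD * √(r(1 − r)) = 10.7000 * √0.0979 ≈ 10.7000 * 0.3129 ≈ 3.3479
CI = 48.6900 ± 1.96 * 3.3479 → [42.1281, 55.2519]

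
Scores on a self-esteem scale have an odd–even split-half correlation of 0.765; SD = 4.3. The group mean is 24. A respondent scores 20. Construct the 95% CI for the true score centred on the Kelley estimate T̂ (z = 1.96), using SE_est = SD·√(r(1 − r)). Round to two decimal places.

r_full = 2·0.765 / (1 + 0.765) ≈ 0.86686
Estimated true score = 0.86686*20 + (1 − 0.86686)*24 ≈ 20.53258
SE_est = 4.30000*√(0.86686*0.13314) ≈ 1.46084
95% CI: 20.53258 ± 2.86325 ≈ (17.66933, 23.39583)

[17.67, 23.40]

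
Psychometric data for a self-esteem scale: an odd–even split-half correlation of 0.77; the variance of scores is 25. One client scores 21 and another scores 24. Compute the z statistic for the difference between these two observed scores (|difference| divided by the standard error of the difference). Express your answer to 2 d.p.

SD = √25 = 5.0000
r_full = 2·0.77 / (1 + 0.77) ≃ 0.8701
SEM = 5.0000×√(1 − 0.8701) ≃ 1.8024
SE_diff = SEM × √2 ≃ 1.8024 × 1.4142 ≃ 2.5490
z = 3 / 2.5490 ≃ 1.1770

1.18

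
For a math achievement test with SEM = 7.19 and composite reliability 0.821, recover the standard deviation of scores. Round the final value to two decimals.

16.99

σ = SEM·(1 − r)^(−1/2) ≃ 7.19·2.36360 ≃ 16.99426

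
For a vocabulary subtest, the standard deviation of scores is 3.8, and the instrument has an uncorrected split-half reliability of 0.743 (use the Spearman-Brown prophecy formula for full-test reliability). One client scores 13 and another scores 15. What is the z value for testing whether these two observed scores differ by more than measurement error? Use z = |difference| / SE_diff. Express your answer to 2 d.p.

0.97

Full-length reliability (Spearman-Brown) = 2(0.743)/(1+0.743) ≈ 0.853
SEM = 3.800 * √(1 − 0.853) = 3.800 * √0.147 ≈ 3.800 * 0.384 ≈ 1.459
Standard error of the difference = 1.459·√2 ≈ 2.064
z = |13 − 15| / 2.064 = 2 / 2.064 ≈ 0.969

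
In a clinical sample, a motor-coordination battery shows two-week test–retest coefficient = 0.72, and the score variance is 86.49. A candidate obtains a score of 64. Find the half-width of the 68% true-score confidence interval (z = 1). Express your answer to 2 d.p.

SD = √86.49 = 9.300
SEM = 9.300 · √(1 − 0.720) = 9.300 · √0.280 ≈ 9.300 · 0.529 ≈ 4.921
Margin = 1 · 4.921 ≈ 4.921

4.92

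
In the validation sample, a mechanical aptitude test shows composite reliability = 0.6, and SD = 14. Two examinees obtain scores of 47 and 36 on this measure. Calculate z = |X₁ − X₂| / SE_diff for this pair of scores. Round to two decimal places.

0.88

SEM = 14.000 × √(1 − 0.600) = 14.000 × √0.400 ≃ 14.000 × 0.632 ≃ 8.854
SE_diff = SEM × √2 ≃ 8.854 × 1.414 ≃ 12.522
z = 11 / 12.522 ≃ 0.878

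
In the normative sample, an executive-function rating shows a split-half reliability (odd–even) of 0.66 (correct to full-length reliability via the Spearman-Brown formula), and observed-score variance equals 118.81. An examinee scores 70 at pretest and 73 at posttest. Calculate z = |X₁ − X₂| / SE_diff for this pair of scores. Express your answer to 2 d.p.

SD = √118.81 = 10.900
r_full = 2·0.66 / (1 + 0.66) ≈ 0.795
SEM = 10.900 * √(1 − 0.795) = 10.900 * √0.205 ≈ 10.900 * 0.453 ≈ 4.933
SE_diff = SEM * √2 ≈ 4.933 * 1.414 ≈ 6.976
z = 3 / 6.976 ≈ 0.430

0.43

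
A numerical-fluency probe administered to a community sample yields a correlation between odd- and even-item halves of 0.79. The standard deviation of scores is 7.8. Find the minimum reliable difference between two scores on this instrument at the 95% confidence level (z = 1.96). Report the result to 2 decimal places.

7.41

Full-length reliability (Spearman-Brown) = 2(0.79)/(1+0.79) ≈ 0.883
SEM = 7.800×√(1 − 0.883) ≈ 2.672
SE_diff = √2 × SEM ≈ 3.778
Minimum reliable difference = 1.96 × SE_diff ≈ 1.96 × 3.778 ≈ 7.405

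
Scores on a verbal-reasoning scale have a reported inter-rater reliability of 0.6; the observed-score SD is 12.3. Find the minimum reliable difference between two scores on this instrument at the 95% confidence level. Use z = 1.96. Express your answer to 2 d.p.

21.56

SEM = 12.300 · √(1 − 0.600) = 12.300 · √0.400 ≈ 12.300 · 0.632 ≈ 7.779
SE_diff = √2 · SEM ≈ 11.001
Minimum reliable difference = 1.96 · SE_diff ≈ 1.96 · 11.001 ≈ 21.563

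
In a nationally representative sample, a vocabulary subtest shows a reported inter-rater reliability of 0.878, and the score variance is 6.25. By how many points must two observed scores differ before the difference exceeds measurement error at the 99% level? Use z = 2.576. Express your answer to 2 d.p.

SD = √6.25 ≈ 2.50000
SEM = 2.50000·√(1 − 0.87800) ≈ 0.87321
SE_diff = SEM · √2 ≈ 0.87321 · 1.41421 ≈ 1.23491
Minimum reliable difference = 2.576 · SE_diff ≈ 2.576 · 1.23491 ≈ 3.18113

3.18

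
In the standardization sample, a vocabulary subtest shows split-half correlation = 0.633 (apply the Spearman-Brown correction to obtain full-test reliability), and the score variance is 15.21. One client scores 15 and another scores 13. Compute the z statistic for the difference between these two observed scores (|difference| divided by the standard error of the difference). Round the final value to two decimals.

SD = √15.21 = 3.9000
Full-length reliability (Spearman-Brown) = 2(0.633)/(1+0.633) ≃ 0.7753
SEM = 3.9000 · √(1 − 0.7753) = 3.9000 · √0.2247 ≃ 3.9000 · 0.4741 ≃ 1.8489
Standard error of the difference = 1.8489·√2 ≃ 2.6147
z = 2 / 2.6147 ≃ 0.7649

0.76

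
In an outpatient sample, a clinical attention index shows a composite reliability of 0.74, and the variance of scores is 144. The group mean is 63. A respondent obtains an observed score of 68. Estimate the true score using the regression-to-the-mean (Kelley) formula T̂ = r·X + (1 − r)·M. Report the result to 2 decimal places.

66.70

Estimated true score = 0.7400×68 + (1 − 0.7400)×63 ≈ 66.7000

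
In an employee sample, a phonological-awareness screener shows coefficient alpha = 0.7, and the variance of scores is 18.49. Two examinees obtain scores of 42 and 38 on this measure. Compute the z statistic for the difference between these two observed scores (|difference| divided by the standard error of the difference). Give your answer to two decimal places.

σ = 18.49^(1/2) = 4.30000
SEM = 4.30000 × √(1 − 0.70000) = 4.30000 × √0.30000 ≈ 4.30000 × 0.54772 ≈ 2.35521
SE_diff = SEM × √2 ≈ 2.35521 × 1.41421 ≈ 3.33077
z = |42 − 38| / 3.33077 = 4 / 3.33077 ≈ 1.20093

1.20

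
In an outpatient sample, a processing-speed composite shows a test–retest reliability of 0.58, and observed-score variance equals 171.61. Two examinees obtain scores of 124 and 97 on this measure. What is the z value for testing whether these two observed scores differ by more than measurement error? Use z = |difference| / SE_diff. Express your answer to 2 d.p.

SD = √171.61 = 13.1000
The standard error of measurement is 13.1000×√(1 − 0.5800) ≈ 13.1000×0.6481 ≈ 8.4898.
Standard error of the difference = 8.4898·√2 ≈ 12.0063
z = |124 − 97| / 12.0063 = 27 / 12.0063 ≈ 2.2488

2.25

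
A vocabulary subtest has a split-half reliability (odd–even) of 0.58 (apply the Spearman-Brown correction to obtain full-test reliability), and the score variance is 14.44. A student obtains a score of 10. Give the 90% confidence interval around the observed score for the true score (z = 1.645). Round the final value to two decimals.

[6.78, 13.22]

SD = √14.44 = 3.80000
Spearman-Brown: r = 2(0.58) / (1 + 0.58) = 1.16000 / 1.58000 ≈ 0.73418
The standard error of measurement is 3.80000*√(1 − 0.73418) ≈ 3.80000*0.51558 ≈ 1.95920.
1.645 * SEM ≈ 3.22289
90% CI: 10 ± 3.22289 = [6.77711, 13.22289]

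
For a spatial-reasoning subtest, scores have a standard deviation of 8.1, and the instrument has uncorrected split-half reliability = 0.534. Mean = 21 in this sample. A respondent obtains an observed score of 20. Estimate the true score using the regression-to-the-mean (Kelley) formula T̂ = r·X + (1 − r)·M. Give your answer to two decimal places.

Full-length reliability (Spearman-Brown) = 2(0.534)/(1+0.534) ≃ 0.696
T̂ = 0.696(20) + 0.304(21) ≃ 20.304

20.30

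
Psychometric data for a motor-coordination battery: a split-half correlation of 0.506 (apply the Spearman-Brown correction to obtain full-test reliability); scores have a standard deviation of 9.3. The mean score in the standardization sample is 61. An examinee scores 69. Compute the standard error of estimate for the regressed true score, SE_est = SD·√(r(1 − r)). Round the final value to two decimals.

Full-length reliability (Spearman-Brown) = 2(0.506)/(1+0.506) ≈ 0.67198
SE_est = SD * √(r(1 − r)) = 9.30000 * √0.22042 ≈ 9.30000 * 0.46949 ≈ 4.36628

4.37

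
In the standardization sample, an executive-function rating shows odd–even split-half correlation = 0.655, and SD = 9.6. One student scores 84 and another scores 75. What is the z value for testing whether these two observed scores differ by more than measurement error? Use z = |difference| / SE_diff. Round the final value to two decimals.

Spearman-Brown: r = 2(0.655) / (1 + 0.655) = 1.3100 / 1.6550 ≈ 0.7915
SEM = 9.6000·√(1 − 0.7915) ≈ 4.3831
SE_diff = SEM · √2 ≈ 4.3831 · 1.4142 ≈ 6.1986
z = 9 / 6.1986 ≈ 1.4519

1.45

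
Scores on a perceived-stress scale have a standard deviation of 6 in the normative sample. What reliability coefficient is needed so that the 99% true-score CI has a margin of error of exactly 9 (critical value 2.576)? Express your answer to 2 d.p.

Required SEM = 9 / 2.576 ≈ 3.4938
r = 1 − (SEM / SD)² = 1 − (3.4938 / 6)² ≈ 1 − 0.3391 ≈ 0.6609

0.66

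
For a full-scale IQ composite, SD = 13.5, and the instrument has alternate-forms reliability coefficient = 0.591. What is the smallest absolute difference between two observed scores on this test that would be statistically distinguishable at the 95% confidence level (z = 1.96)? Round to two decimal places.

SEM = 13.500 * √(1 − 0.591) = 13.500 * √0.409 ≈ 13.500 * 0.640 ≈ 8.634
SE_diff = √2 * SEM ≈ 12.210
Minimum reliable difference = 1.96 * SE_diff ≈ 1.96 * 12.210 ≈ 23.931

23.93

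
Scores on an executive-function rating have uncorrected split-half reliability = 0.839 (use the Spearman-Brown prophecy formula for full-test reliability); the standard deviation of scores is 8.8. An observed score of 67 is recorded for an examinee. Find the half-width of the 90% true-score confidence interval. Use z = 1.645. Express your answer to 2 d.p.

4.28

r_full = 2·0.839 / (1 + 0.839) ≈ 0.912
SEM = 8.800 · √(1 − 0.912) = 8.800 · √0.088 ≈ 8.800 · 0.296 ≈ 2.604
1.645 · SEM ≈ 4.283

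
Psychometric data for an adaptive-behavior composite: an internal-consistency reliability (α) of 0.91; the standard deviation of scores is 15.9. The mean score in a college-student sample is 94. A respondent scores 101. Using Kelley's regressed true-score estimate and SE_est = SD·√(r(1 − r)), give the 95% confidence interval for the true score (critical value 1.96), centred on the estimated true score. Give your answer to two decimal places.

Estimated true score = 0.9100×101 + (1 − 0.9100)×94 ≃ 100.3700
SE_est = SD × √(r(1 − r)) = 15.9000 × √0.0819 ≃ 15.9000 × 0.2862 ≃ 4.5503
95% CI: 100.3700 ± 8.9186 ≃ (91.4514, 109.2886)

[91.45, 109.29]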